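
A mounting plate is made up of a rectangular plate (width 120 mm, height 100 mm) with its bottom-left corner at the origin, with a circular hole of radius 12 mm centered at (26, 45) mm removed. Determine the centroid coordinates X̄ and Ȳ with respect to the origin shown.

X̄ = 61.33 mm, Ȳ = 50.20 mm

Part | A | x̄ᵢ | ȳᵢ | A·x̄ᵢ | A·ȳᵢ
plate | 12000.00 | 60.00 | 50.00 | 720000.00 | 600000.00
hole | -452.39 | 26.00 | 45.00 | -11762.12 | -20357.52
Σ | 11547.61 |  |  | 708237.88 | 579642.48
X̄ = 708237.88 / 11547.61 = 61.33 mm
Ȳ = 579642.48 / 11547.61 = 50.20 mm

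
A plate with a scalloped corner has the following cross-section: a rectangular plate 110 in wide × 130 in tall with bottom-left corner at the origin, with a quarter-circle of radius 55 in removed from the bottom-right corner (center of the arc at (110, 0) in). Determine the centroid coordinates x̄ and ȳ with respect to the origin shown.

x̄ = 48.69 in, ȳ = 73.30 in

plate: A = 110 × 130 = 14300.00, centroid at (55.00, 65.00).
removed quarter-circle: A = −¼π·55² = -2375.83, centroid at (86.66, 23.34).
ΣA = 11924.17 in²
ΣAx̄ = (14300.00)(55.00) + (-2375.83)(86.66) = 580617.09 in³
ΣAȳ = (14300.00)(65.00) + (-2375.83)(23.34) = 874041.67 in³
x̄ = 580617.09 / 11924.17 = 48.69 in
ȳ = 874041.67 / 11924.17 = 73.30 in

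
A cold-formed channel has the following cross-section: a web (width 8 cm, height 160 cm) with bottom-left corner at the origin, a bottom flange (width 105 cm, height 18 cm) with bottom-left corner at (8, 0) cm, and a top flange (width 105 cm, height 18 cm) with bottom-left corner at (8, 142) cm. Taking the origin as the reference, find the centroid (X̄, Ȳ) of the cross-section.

X̄ = 46.21 cm, Ȳ = 80.00 cm

web: A = 8 × 160 = 1280.00, centroid at (4.00, 80.00).
bottom flange: A = 105 × 18 = 1890.00, centroid at (60.50, 9.00).
top flange: A = 105 × 18 = 1890.00, centroid at (60.50, 151.00).
ΣA = 5060.00 cm², ΣAX̄ = 233810.00 cm³, ΣAȲ = 404800.00 cm³.
X̄ = 233810.00/5060.00 = 46.21 cm; Ȳ = 404800.00/5060.00 = 80.00 cm.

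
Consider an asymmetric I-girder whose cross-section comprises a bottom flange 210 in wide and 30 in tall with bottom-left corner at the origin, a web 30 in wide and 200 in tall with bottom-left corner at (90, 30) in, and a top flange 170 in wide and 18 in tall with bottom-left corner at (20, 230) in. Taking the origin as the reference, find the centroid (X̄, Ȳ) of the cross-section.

bottom flange: A = 210 × 30 = 6300.00, centroid at (105.00, 15.00).
web: A = 30 × 200 = 6000.00, centroid at (105.00, 130.00).
top flange: A = 170 × 18 = 3060.00, centroid at (105.00, 239.00).
ΣA = 15360.00 in²
ΣAX̄ = (6300.00)(105.00) + (6000.00)(105.00) + (3060.00)(105.00) = 1612800.00 in³
ΣAȲ = (6300.00)(15.00) + (6000.00)(130.00) + (3060.00)(239.00) = 1605840.00 in³
X̄ = 1612800.00 / 15360.00 = 105.00 in
Ȳ = 1605840.00 / 15360.00 = 104.55 in

X̄ = 105.00 in, Ȳ = 104.55 in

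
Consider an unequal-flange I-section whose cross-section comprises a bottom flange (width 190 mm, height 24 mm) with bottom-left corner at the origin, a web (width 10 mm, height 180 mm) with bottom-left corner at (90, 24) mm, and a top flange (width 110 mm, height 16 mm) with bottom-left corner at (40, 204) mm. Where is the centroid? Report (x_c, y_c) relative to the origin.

x_c = 95.00 mm, y_c = 77.96 mm

bottom flange: A = 190 × 24 = 4560.00, centroid at (95.00, 12.00).
web: A = 10 × 180 = 1800.00, centroid at (95.00, 114.00).
top flange: A = 110 × 16 = 1760.00, centroid at (95.00, 212.00).
ΣA = 8120.00 mm², ΣAx_c = 771400.00 mm³, ΣAy_c = 633040.00 mm³.
x_c = 771400.00/8120.00 = 95.00 mm; y_c = 633040.00/8120.00 = 77.96 mm.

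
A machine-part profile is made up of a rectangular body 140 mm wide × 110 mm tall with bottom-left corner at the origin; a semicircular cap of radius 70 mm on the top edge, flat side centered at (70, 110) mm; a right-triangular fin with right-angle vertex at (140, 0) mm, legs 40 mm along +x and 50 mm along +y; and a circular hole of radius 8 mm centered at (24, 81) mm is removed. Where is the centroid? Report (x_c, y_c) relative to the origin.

x_c = 73.87 mm, y_c = 80.46 mm

rectangular body: A = 140 × 110 = 15400.00, centroid at (70.00, 55.00).
semicircular top: A = ½π·70² = 7696.90, centroid at (70.00, 139.71).
triangular fin: A = ½·40·50 = 1000.00, centroid at (153.33, 16.67).
hole: A = −π·8² = -201.06, centroid at (24.00, 81.00).
ΣA = 23895.84 mm²
ΣAx_c = (15400.00)(70.00) + (7696.90)(70.00) + (1000.00)(153.33) + (-201.06)(24.00) = 1765290.99 mm³
ΣAy_c = (15400.00)(55.00) + (7696.90)(139.71) + (1000.00)(16.67) + (-201.06)(81.00) = 1922706.54 mm³
x_c = 1765290.99 / 23895.84 = 73.87 mm
y_c = 1922706.54 / 23895.84 = 80.46 mm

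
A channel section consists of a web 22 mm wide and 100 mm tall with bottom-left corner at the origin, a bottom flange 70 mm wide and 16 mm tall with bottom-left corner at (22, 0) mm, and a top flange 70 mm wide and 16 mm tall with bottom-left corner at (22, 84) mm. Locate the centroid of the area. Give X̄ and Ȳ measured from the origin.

X̄ = 34.21 mm, Ȳ = 50.00 mm

web: A = 22 × 100 = 2200.00, centroid at (11.00, 50.00).
bottom flange: A = 70 × 16 = 1120.00, centroid at (57.00, 8.00).
top flange: A = 70 × 16 = 1120.00, centroid at (57.00, 92.00).
ΣA = 4440.00 mm²
ΣAX̄ = (2200.00)(11.00) + (1120.00)(57.00) + (1120.00)(57.00) = 151880.00 mm³
ΣAȲ = (2200.00)(50.00) + (1120.00)(8.00) + (1120.00)(92.00) = 222000.00 mm³
X̄ = 151880.00 / 4440.00 = 34.21 mm
Ȳ = 222000.00 / 4440.00 = 50.00 mm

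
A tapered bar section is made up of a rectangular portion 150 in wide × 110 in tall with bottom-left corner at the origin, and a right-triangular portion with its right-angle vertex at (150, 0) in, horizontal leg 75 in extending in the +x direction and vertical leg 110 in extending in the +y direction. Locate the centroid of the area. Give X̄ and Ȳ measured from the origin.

Part | A | x̄ᵢ | ȳᵢ | A·x̄ᵢ | A·ȳᵢ
rectangular portion | 16500.00 | 75.00 | 55.00 | 1237500.00 | 907500.00
triangular portion | 4125.00 | 175.00 | 36.67 | 721875.00 | 151250.00
Σ | 20625.00 |  |  | 1959375.00 | 1058750.00
X̄ = 1959375.00 / 20625.00 = 95.00 in
Ȳ = 1058750.00 / 20625.00 = 51.33 in

X̄ = 95.00 in, Ȳ = 51.33 in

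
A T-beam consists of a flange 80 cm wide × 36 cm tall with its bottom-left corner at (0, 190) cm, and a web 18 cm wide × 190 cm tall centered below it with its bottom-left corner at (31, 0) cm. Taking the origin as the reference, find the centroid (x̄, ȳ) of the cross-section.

x̄ = 40.00 cm, ȳ = 146.66 cm

web: A = 18 × 190 = 3420.00, centroid at (40.00, 95.00).
flange: A = 80 × 36 = 2880.00, centroid at (40.00, 208.00).
ΣA = 6300.00 cm², ΣAx̄ = 252000.00 cm³, ΣAȳ = 923940.00 cm³.
x̄ = 252000.00/6300.00 = 40.00 cm; ȳ = 923940.00/6300.00 = 146.66 cm.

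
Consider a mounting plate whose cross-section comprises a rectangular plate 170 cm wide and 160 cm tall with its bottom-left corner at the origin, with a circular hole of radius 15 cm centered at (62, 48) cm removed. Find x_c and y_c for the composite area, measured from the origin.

plate: A = 170 × 160 = 27200.00, centroid at (85.00, 80.00).
hole: A = −π·15² = -706.86, centroid at (62.00, 48.00).
ΣA = 26493.14 cm², ΣAx_c = 2268174.78 cm³, ΣAy_c = 2142070.80 cm³.
x_c = 2268174.78/26493.14 = 85.61 cm; y_c = 2142070.80/26493.14 = 80.85 cm.

x_c = 85.61 cm, y_c = 80.85 cm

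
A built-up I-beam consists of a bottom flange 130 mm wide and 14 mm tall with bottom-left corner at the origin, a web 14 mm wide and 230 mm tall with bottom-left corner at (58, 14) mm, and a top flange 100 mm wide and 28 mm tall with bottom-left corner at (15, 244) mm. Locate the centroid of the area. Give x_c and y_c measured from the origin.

x_c = 65.00 mm, y_c = 146.75 mm

Part | A | x̄ᵢ | ȳᵢ | A·x̄ᵢ | A·ȳᵢ
bottom flange | 1820.00 | 65.00 | 7.00 | 118300.00 | 12740.00
web | 3220.00 | 65.00 | 129.00 | 209300.00 | 415380.00
top flange | 2800.00 | 65.00 | 258.00 | 182000.00 | 722400.00
Σ | 7840.00 |  |  | 509600.00 | 1150520.00
x_c = 509600.00 / 7840.00 = 65.00 mm
y_c = 1150520.00 / 7840.00 = 146.75 mm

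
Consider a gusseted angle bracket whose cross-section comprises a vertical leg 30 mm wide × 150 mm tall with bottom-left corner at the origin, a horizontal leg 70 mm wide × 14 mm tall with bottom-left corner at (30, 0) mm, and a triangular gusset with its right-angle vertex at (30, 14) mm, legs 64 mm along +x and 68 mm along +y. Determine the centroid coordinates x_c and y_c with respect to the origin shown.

x_c = 31.73 mm, y_c = 55.40 mm

vertical leg: A = 30 × 150 = 4500.00, centroid at (15.00, 75.00).
horizontal leg: A = 70 × 14 = 980.00, centroid at (65.00, 7.00).
gusset: A = ½·64·68 = 2176.00, centroid at (51.33, 36.67).
ΣA = 7656.00 mm²
ΣAx_c = (4500.00)(15.00) + (980.00)(65.00) + (2176.00)(51.33) = 242901.33 mm³
ΣAy_c = (4500.00)(75.00) + (980.00)(7.00) + (2176.00)(36.67) = 424146.67 mm³
x_c = 242901.33 / 7656.00 = 31.73 mm
y_c = 424146.67 / 7656.00 = 55.40 mm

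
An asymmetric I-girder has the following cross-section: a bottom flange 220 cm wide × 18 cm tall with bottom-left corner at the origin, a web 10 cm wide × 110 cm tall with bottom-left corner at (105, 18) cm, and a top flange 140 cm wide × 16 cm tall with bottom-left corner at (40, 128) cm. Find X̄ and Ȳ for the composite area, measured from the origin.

X̄ = 110.00 cm, Ȳ = 57.61 cm

bottom flange: A = 220 × 18 = 3960.00, centroid at (110.00, 9.00).
web: A = 10 × 110 = 1100.00, centroid at (110.00, 73.00).
top flange: A = 140 × 16 = 2240.00, centroid at (110.00, 136.00).
ΣA = 7300.00 cm², ΣAX̄ = 803000.00 cm³, ΣAȲ = 420580.00 cm³.
X̄ = 803000.00/7300.00 = 110.00 cm; Ȳ = 420580.00/7300.00 = 57.61 cm.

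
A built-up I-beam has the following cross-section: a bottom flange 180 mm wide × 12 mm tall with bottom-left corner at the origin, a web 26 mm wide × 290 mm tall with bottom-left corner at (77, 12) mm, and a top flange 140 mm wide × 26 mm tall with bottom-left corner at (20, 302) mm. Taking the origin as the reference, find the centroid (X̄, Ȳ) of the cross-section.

X̄ = 90.00 mm, Ȳ = 175.66 mm

bottom flange: A = 180 × 12 = 2160.00, centroid at (90.00, 6.00).
web: A = 26 × 290 = 7540.00, centroid at (90.00, 157.00).
top flange: A = 140 × 26 = 3640.00, centroid at (90.00, 315.00).
ΣA = 13340.00 mm²
ΣAX̄ = (2160.00)(90.00) + (7540.00)(90.00) + (3640.00)(90.00) = 1200600.00 mm³
ΣAȲ = (2160.00)(6.00) + (7540.00)(157.00) + (3640.00)(315.00) = 2343340.00 mm³
X̄ = 1200600.00 / 13340.00 = 90.00 mm
Ȳ = 2343340.00 / 13340.00 = 175.66 mm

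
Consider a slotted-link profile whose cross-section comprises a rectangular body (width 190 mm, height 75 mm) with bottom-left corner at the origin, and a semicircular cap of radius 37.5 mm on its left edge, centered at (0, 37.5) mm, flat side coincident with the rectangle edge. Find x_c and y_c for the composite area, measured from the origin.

Part | A | x̄ᵢ | ȳᵢ | A·x̄ᵢ | A·ȳᵢ
rectangular body | 14250.00 | 95.00 | 37.50 | 1353750.00 | 534375.00
semicircular end | 2208.93 | -15.92 | 37.50 | -35156.25 | 82834.96
Σ | 16458.93 |  |  | 1318593.75 | 617209.96
x_c = 1318593.75 / 16458.93 = 80.11 mm
y_c = 617209.96 / 16458.93 = 37.50 mm

x_c = 80.11 mm, y_c = 37.50 mm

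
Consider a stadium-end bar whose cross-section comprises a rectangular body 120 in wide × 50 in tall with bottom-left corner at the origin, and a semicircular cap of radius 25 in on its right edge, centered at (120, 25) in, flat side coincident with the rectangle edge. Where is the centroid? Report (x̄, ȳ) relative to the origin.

x̄ = 69.93 in, ȳ = 25.00 in

rectangular body: A = 120 × 50 = 6000.00, centroid at (60.00, 25.00).
semicircular end: A = ½π·25² = 981.75, centroid at (130.61, 25.00).
ΣA = 6981.75 in², ΣAx̄ = 488226.39 in³, ΣAȳ = 174543.69 in³.
x̄ = 488226.39/6981.75 = 69.93 in; ȳ = 174543.69/6981.75 = 25.00 in.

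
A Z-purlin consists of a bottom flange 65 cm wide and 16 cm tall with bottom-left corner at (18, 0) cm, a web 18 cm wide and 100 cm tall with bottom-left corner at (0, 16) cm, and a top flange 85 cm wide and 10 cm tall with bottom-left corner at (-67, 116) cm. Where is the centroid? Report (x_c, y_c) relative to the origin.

x_c = 12.98 cm, y_c = 62.32 cm

bottom flange: A = 65 × 16 = 1040.00, centroid at (50.50, 8.00).
web: A = 18 × 100 = 1800.00, centroid at (9.00, 66.00).
top flange: A = 85 × 10 = 850.00, centroid at (-24.50, 121.00).
ΣA = 3690.00 cm², ΣAx_c = 47895.00 cm³, ΣAy_c = 229970.00 cm³.
x_c = 47895.00/3690.00 = 12.98 cm; y_c = 229970.00/3690.00 = 62.32 cm.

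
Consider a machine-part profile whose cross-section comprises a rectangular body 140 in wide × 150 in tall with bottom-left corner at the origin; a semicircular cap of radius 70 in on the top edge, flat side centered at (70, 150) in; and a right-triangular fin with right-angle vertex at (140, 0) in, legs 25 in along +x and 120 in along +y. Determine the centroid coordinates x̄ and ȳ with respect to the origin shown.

x̄ = 73.89 in, ȳ = 99.95 in

Part | A | x̄ᵢ | ȳᵢ | A·x̄ᵢ | A·ȳᵢ
rectangular body | 21000.00 | 70.00 | 75.00 | 1470000.00 | 1575000.00
semicircular top | 7696.90 | 70.00 | 179.71 | 538783.14 | 1383201.97
triangular fin | 1500.00 | 148.33 | 40.00 | 222500.00 | 60000.00
Σ | 30196.90 |  |  | 2231283.14 | 3018201.97
x̄ = 2231283.14 / 30196.90 = 73.89 in
ȳ = 3018201.97 / 30196.90 = 99.95 in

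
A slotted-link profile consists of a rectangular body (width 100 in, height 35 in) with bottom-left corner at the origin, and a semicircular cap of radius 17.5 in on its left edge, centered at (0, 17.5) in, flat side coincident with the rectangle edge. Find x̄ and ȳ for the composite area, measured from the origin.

x̄ = 43.06 in, ȳ = 17.50 in

Part | A | x̄ᵢ | ȳᵢ | A·x̄ᵢ | A·ȳᵢ
rectangular body | 3500.00 | 50.00 | 17.50 | 175000.00 | 61250.00
semicircular end | 481.06 | -7.43 | 17.50 | -3572.92 | 8418.49
Σ | 3981.06 |  |  | 171427.08 | 69668.49
x̄ = 171427.08 / 3981.06 = 43.06 in
ȳ = 69668.49 / 3981.06 = 17.50 in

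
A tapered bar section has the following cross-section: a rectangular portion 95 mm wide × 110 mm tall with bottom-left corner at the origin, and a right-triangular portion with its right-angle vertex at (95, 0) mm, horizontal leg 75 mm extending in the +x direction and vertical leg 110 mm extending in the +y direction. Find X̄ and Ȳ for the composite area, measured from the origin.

rectangular portion: A = 95 × 110 = 10450.00, centroid at (47.50, 55.00).
triangular portion: A = ½·75·110 = 4125.00, centroid at (120.00, 36.67).
ΣA = 14575.00 mm²
ΣAX̄ = (10450.00)(47.50) + (4125.00)(120.00) = 991375.00 mm³
ΣAȲ = (10450.00)(55.00) + (4125.00)(36.67) = 726000.00 mm³
X̄ = 991375.00 / 14575.00 = 68.02 mm
Ȳ = 726000.00 / 14575.00 = 49.81 mm

X̄ = 68.02 mm, Ȳ = 49.81 mm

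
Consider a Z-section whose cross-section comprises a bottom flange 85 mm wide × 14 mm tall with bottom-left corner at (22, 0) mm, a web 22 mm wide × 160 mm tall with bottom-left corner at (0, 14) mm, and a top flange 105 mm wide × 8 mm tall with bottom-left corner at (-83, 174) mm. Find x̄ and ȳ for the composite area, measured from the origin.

Part | A | x̄ᵢ | ȳᵢ | A·x̄ᵢ | A·ȳᵢ
bottom flange | 1190.00 | 64.50 | 7.00 | 76755.00 | 8330.00
web | 3520.00 | 11.00 | 94.00 | 38720.00 | 330880.00
top flange | 840.00 | -30.50 | 178.00 | -25620.00 | 149520.00
Σ | 5550.00 |  |  | 89855.00 | 488730.00
x̄ = 89855.00 / 5550.00 = 16.19 mm
ȳ = 488730.00 / 5550.00 = 88.06 mm

x̄ = 16.19 mm, ȳ = 88.06 mm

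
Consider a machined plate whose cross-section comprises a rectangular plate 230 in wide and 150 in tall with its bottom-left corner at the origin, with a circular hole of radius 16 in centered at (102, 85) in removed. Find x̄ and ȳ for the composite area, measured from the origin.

x̄ = 115.31 in, ȳ = 74.76 in

plate: A = 230 × 150 = 34500.00, centroid at (115.00, 75.00).
hole: A = −π·16² = -804.25, centroid at (102.00, 85.00).
ΣA = 33695.75 in², ΣAx̄ = 3885466.73 in³, ΣAȳ = 2519138.94 in³.
x̄ = 3885466.73/33695.75 = 115.31 in; ȳ = 2519138.94/33695.75 = 74.76 in.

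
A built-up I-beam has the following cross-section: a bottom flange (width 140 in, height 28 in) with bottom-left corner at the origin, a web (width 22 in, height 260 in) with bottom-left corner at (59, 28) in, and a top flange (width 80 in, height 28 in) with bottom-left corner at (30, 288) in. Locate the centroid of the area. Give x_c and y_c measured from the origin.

x_c = 70.00 in, y_c = 137.64 in

Part | A | x̄ᵢ | ȳᵢ | A·x̄ᵢ | A·ȳᵢ
bottom flange | 3920.00 | 70.00 | 14.00 | 274400.00 | 54880.00
web | 5720.00 | 70.00 | 158.00 | 400400.00 | 903760.00
top flange | 2240.00 | 70.00 | 302.00 | 156800.00 | 676480.00
Σ | 11880.00 |  |  | 831600.00 | 1635120.00
x_c = 831600.00 / 11880.00 = 70.00 in
y_c = 1635120.00 / 11880.00 = 137.64 in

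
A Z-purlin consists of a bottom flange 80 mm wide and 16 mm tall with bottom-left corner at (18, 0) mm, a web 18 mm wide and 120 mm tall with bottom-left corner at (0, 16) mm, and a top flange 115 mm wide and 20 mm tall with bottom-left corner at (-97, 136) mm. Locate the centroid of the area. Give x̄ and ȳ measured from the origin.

x̄ = 0.49 mm, ȳ = 88.89 mm

Part | A | x̄ᵢ | ȳᵢ | A·x̄ᵢ | A·ȳᵢ
bottom flange | 1280.00 | 58.00 | 8.00 | 74240.00 | 10240.00
web | 2160.00 | 9.00 | 76.00 | 19440.00 | 164160.00
top flange | 2300.00 | -39.50 | 146.00 | -90850.00 | 335800.00
Σ | 5740.00 |  |  | 2830.00 | 510200.00
x̄ = 2830.00 / 5740.00 = 0.49 mm
ȳ = 510200.00 / 5740.00 = 88.89 mm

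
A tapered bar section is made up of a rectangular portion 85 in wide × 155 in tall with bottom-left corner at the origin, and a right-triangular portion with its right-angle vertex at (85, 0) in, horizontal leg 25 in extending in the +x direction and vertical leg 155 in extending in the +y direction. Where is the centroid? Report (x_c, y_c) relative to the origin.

rectangular portion: A = 85 × 155 = 13175.00, centroid at (42.50, 77.50).
triangular portion: A = ½·25·155 = 1937.50, centroid at (93.33, 51.67).
ΣA = 15112.50 in², ΣAx_c = 740770.83 in³, ΣAy_c = 1121166.67 in³.
x_c = 740770.83/15112.50 = 49.02 in; y_c = 1121166.67/15112.50 = 74.19 in.

x_c = 49.02 in, y_c = 74.19 in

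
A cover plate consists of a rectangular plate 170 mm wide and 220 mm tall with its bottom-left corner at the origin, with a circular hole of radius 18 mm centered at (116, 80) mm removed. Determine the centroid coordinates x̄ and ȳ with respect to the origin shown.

Part | A | x̄ᵢ | ȳᵢ | A·x̄ᵢ | A·ȳᵢ
plate | 37400.00 | 85.00 | 110.00 | 3179000.00 | 4114000.00
hole | -1017.88 | 116.00 | 80.00 | -118073.62 | -81430.08
Σ | 36382.12 |  |  | 3060926.38 | 4032569.92
x̄ = 3060926.38 / 36382.12 = 84.13 mm
ȳ = 4032569.92 / 36382.12 = 110.84 mm

x̄ = 84.13 mm, ȳ = 110.84 mm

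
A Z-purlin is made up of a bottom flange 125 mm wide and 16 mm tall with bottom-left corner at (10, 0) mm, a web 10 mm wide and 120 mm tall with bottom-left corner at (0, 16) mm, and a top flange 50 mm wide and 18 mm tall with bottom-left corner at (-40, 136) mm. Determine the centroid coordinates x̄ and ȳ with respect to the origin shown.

x̄ = 33.54 mm, ȳ = 57.98 mm

Part | A | x̄ᵢ | ȳᵢ | A·x̄ᵢ | A·ȳᵢ
bottom flange | 2000.00 | 72.50 | 8.00 | 145000.00 | 16000.00
web | 1200.00 | 5.00 | 76.00 | 6000.00 | 91200.00
top flange | 900.00 | -15.00 | 145.00 | -13500.00 | 130500.00
Σ | 4100.00 |  |  | 137500.00 | 237700.00
x̄ = 137500.00 / 4100.00 = 33.54 mm
ȳ = 237700.00 / 4100.00 = 57.98 mm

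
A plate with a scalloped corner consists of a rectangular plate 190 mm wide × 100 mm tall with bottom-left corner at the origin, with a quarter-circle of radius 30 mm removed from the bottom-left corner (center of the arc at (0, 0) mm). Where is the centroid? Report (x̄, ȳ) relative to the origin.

plate: A = 190 × 100 = 19000.00, centroid at (95.00, 50.00).
removed quarter-circle: A = −¼π·30² = -706.86, centroid at (12.73, 12.73).
ΣA = 18293.14 mm², ΣAx̄ = 1796000.00 mm³, ΣAȳ = 941000.00 mm³.
x̄ = 1796000.00/18293.14 = 98.18 mm; ȳ = 941000.00/18293.14 = 51.44 mm.

x̄ = 98.18 mm, ȳ = 51.44 mm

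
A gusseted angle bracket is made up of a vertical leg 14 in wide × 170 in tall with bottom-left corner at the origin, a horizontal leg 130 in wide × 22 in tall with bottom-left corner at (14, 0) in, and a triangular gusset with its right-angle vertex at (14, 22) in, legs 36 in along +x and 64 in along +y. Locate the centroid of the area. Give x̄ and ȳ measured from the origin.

x̄ = 42.64 in, ȳ = 44.38 in

Part | A | x̄ᵢ | ȳᵢ | A·x̄ᵢ | A·ȳᵢ
vertical leg | 2380.00 | 7.00 | 85.00 | 16660.00 | 202300.00
horizontal leg | 2860.00 | 79.00 | 11.00 | 225940.00 | 31460.00
gusset | 1152.00 | 26.00 | 43.33 | 29952.00 | 49920.00
Σ | 6392.00 |  |  | 272552.00 | 283680.00
x̄ = 272552.00 / 6392.00 = 42.64 in
ȳ = 283680.00 / 6392.00 = 44.38 in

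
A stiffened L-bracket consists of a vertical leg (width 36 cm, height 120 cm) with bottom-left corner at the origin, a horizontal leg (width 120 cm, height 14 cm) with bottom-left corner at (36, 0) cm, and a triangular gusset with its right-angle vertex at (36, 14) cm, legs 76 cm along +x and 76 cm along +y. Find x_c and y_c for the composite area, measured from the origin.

vertical leg: A = 36 × 120 = 4320.00, centroid at (18.00, 60.00).
horizontal leg: A = 120 × 14 = 1680.00, centroid at (96.00, 7.00).
gusset: A = ½·76·76 = 2888.00, centroid at (61.33, 39.33).
ΣA = 8888.00 cm², ΣAx_c = 416170.67 cm³, ΣAy_c = 384554.67 cm³.
x_c = 416170.67/8888.00 = 46.82 cm; y_c = 384554.67/8888.00 = 43.27 cm.

x_c = 46.82 cm, y_c = 43.27 cm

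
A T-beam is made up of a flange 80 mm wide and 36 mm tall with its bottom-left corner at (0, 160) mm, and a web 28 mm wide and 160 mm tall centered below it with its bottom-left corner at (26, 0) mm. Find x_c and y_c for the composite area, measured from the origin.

x_c = 40.00 mm, y_c = 118.35 mm

web: A = 28 × 160 = 4480.00, centroid at (40.00, 80.00).
flange: A = 80 × 36 = 2880.00, centroid at (40.00, 178.00).
ΣA = 7360.00 mm²
ΣAx_c = (4480.00)(40.00) + (2880.00)(40.00) = 294400.00 mm³
ΣAy_c = (4480.00)(80.00) + (2880.00)(178.00) = 871040.00 mm³
x_c = 294400.00 / 7360.00 = 40.00 mm
y_c = 871040.00 / 7360.00 = 118.35 mm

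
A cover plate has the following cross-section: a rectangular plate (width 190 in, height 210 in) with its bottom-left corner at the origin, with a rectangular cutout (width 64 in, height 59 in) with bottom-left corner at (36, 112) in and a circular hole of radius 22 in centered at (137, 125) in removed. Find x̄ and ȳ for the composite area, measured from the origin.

Part | A | x̄ᵢ | ȳᵢ | A·x̄ᵢ | A·ȳᵢ
plate | 39900.00 | 95.00 | 105.00 | 3790500.00 | 4189500.00
hole 1 | -3776.00 | 68.00 | 141.50 | -256768.00 | -534304.00
hole 2 | -1520.53 | 137.00 | 125.00 | -208312.73 | -190066.36
Σ | 34603.47 |  |  | 3325419.27 | 3465129.64
x̄ = 3325419.27 / 34603.47 = 96.10 in
ȳ = 3465129.64 / 34603.47 = 100.14 in

x̄ = 96.10 in, ȳ = 100.14 in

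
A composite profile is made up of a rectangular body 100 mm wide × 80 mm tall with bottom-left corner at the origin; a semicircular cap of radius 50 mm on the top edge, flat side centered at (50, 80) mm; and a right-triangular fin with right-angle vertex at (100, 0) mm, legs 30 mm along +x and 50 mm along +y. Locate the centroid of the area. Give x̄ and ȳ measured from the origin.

rectangular body: A = 100 × 80 = 8000.00, centroid at (50.00, 40.00).
semicircular top: A = ½π·50² = 3926.99, centroid at (50.00, 101.22).
triangular fin: A = ½·30·50 = 750.00, centroid at (110.00, 16.67).
ΣA = 12676.99 mm², ΣAx̄ = 678849.54 mm³, ΣAȳ = 729992.60 mm³.
x̄ = 678849.54/12676.99 = 53.55 mm; ȳ = 729992.60/12676.99 = 57.58 mm.

x̄ = 53.55 mm, ȳ = 57.58 mm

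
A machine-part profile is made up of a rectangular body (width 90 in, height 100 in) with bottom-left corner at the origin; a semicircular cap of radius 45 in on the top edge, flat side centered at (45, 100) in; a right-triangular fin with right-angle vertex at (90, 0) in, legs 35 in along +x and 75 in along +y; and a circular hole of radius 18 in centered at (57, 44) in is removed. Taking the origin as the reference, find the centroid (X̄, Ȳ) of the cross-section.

X̄ = 49.98 in, Ȳ = 65.48 in

Part | A | x̄ᵢ | ȳᵢ | A·x̄ᵢ | A·ȳᵢ
rectangular body | 9000.00 | 45.00 | 50.00 | 405000.00 | 450000.00
semicircular top | 3180.86 | 45.00 | 119.10 | 143138.82 | 378836.26
triangular fin | 1312.50 | 101.67 | 25.00 | 133437.50 | 32812.50
hole | -1017.88 | 57.00 | 44.00 | -58018.93 | -44786.54
Σ | 12475.49 |  |  | 623557.38 | 816862.21
X̄ = 623557.38 / 12475.49 = 49.98 in
Ȳ = 816862.21 / 12475.49 = 65.48 in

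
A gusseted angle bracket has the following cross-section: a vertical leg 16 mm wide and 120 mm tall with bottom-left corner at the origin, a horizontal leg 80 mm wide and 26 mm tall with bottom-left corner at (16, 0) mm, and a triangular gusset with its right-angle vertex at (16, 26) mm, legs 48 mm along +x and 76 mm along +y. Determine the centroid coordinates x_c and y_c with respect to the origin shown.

x_c = 32.66 mm, y_c = 40.50 mm

vertical leg: A = 16 × 120 = 1920.00, centroid at (8.00, 60.00).
horizontal leg: A = 80 × 26 = 2080.00, centroid at (56.00, 13.00).
gusset: A = ½·48·76 = 1824.00, centroid at (32.00, 51.33).
ΣA = 5824.00 mm², ΣAx_c = 190208.00 mm³, ΣAy_c = 235872.00 mm³.
x_c = 190208.00/5824.00 = 32.66 mm; y_c = 235872.00/5824.00 = 40.50 mm.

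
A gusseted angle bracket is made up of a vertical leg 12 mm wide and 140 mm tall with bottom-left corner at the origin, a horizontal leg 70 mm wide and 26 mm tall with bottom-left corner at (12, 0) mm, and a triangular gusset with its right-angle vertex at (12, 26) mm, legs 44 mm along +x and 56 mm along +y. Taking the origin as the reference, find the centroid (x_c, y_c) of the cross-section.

vertical leg: A = 12 × 140 = 1680.00, centroid at (6.00, 70.00).
horizontal leg: A = 70 × 26 = 1820.00, centroid at (47.00, 13.00).
gusset: A = ½·44·56 = 1232.00, centroid at (26.67, 44.67).
ΣA = 4732.00 mm², ΣAx_c = 128473.33 mm³, ΣAy_c = 196289.33 mm³.
x_c = 128473.33/4732.00 = 27.15 mm; y_c = 196289.33/4732.00 = 41.48 mm.

x_c = 27.15 mm, y_c = 41.48 mm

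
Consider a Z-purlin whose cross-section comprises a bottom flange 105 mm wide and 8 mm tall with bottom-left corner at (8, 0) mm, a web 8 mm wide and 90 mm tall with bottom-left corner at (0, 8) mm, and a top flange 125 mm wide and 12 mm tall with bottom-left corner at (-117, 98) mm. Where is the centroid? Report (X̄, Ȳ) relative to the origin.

bottom flange: A = 105 × 8 = 840.00, centroid at (60.50, 4.00).
web: A = 8 × 90 = 720.00, centroid at (4.00, 53.00).
top flange: A = 125 × 12 = 1500.00, centroid at (-54.50, 104.00).
ΣA = 3060.00 mm², ΣAX̄ = -28050.00 mm³, ΣAȲ = 197520.00 mm³.
X̄ = -28050.00/3060.00 = -9.17 mm; Ȳ = 197520.00/3060.00 = 64.55 mm.

X̄ = -9.17 mm, Ȳ = 64.55 mm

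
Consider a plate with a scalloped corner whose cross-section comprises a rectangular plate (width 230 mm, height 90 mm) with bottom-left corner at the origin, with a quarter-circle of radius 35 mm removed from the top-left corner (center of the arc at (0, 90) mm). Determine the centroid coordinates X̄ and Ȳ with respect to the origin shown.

Part | A | x̄ᵢ | ȳᵢ | A·x̄ᵢ | A·ȳᵢ
plate | 20700.00 | 115.00 | 45.00 | 2380500.00 | 931500.00
removed quarter-circle | -962.11 | 14.85 | 75.15 | -14291.67 | -72298.48
Σ | 19737.89 |  |  | 2366208.33 | 859201.52
X̄ = 2366208.33 / 19737.89 = 119.88 mm
Ȳ = 859201.52 / 19737.89 = 43.53 mm

X̄ = 119.88 mm, Ȳ = 43.53 mm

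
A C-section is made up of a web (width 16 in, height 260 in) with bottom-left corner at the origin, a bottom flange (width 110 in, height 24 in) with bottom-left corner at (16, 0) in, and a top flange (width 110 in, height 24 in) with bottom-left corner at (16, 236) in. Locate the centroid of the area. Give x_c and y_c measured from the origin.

web: A = 16 × 260 = 4160.00, centroid at (8.00, 130.00).
bottom flange: A = 110 × 24 = 2640.00, centroid at (71.00, 12.00).
top flange: A = 110 × 24 = 2640.00, centroid at (71.00, 248.00).
ΣA = 9440.00 in², ΣAx_c = 408160.00 in³, ΣAy_c = 1227200.00 in³.
x_c = 408160.00/9440.00 = 43.24 in; y_c = 1227200.00/9440.00 = 130.00 in.

x_c = 43.24 in, y_c = 130.00 in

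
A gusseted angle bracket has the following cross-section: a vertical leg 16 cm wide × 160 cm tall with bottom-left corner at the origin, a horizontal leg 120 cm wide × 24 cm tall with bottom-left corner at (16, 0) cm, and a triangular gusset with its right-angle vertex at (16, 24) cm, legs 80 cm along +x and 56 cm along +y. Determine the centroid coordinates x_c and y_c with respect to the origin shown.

vertical leg: A = 16 × 160 = 2560.00, centroid at (8.00, 80.00).
horizontal leg: A = 120 × 24 = 2880.00, centroid at (76.00, 12.00).
gusset: A = ½·80·56 = 2240.00, centroid at (42.67, 42.67).
ΣA = 7680.00 cm²
ΣAx_c = (2560.00)(8.00) + (2880.00)(76.00) + (2240.00)(42.67) = 334933.33 cm³
ΣAy_c = (2560.00)(80.00) + (2880.00)(12.00) + (2240.00)(42.67) = 334933.33 cm³
x_c = 334933.33 / 7680.00 = 43.61 cm
y_c = 334933.33 / 7680.00 = 43.61 cm

x_c = 43.61 cm, y_c = 43.61 cm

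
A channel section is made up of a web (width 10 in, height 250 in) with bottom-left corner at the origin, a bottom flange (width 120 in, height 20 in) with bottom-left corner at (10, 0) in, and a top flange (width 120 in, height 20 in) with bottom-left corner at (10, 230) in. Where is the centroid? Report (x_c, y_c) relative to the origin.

web: A = 10 × 250 = 2500.00, centroid at (5.00, 125.00).
bottom flange: A = 120 × 20 = 2400.00, centroid at (70.00, 10.00).
top flange: A = 120 × 20 = 2400.00, centroid at (70.00, 240.00).
ΣA = 7300.00 in²
ΣAx_c = (2500.00)(5.00) + (2400.00)(70.00) + (2400.00)(70.00) = 348500.00 in³
ΣAy_c = (2500.00)(125.00) + (2400.00)(10.00) + (2400.00)(240.00) = 912500.00 in³
x_c = 348500.00 / 7300.00 = 47.74 in
y_c = 912500.00 / 7300.00 = 125.00 in

x_c = 47.74 in, y_c = 125.00 in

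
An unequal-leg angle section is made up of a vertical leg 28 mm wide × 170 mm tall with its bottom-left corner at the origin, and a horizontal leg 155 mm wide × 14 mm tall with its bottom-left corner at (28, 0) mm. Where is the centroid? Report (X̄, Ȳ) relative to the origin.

X̄ = 42.65 mm, Ȳ = 60.58 mm

Part | A | x̄ᵢ | ȳᵢ | A·x̄ᵢ | A·ȳᵢ
vertical leg | 4760.00 | 14.00 | 85.00 | 66640.00 | 404600.00
horizontal leg | 2170.00 | 105.50 | 7.00 | 228935.00 | 15190.00
Σ | 6930.00 |  |  | 295575.00 | 419790.00
X̄ = 295575.00 / 6930.00 = 42.65 mm
Ȳ = 419790.00 / 6930.00 = 60.58 mm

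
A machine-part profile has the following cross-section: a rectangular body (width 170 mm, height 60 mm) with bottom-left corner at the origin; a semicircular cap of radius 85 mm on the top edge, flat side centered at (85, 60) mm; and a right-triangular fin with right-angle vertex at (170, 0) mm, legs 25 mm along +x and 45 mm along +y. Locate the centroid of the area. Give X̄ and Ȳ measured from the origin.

X̄ = 87.37 mm, Ȳ = 63.53 mm

rectangular body: A = 170 × 60 = 10200.00, centroid at (85.00, 30.00).
semicircular top: A = ½π·85² = 11349.00, centroid at (85.00, 96.08).
triangular fin: A = ½·25·45 = 562.50, centroid at (178.33, 15.00).
ΣA = 22111.50 mm²
ΣAX̄ = (10200.00)(85.00) + (11349.00)(85.00) + (562.50)(178.33) = 1931977.79 mm³
ΣAȲ = (10200.00)(30.00) + (11349.00)(96.08) + (562.50)(15.00) = 1404794.37 mm³
X̄ = 1931977.79 / 22111.50 = 87.37 mm
Ȳ = 1404794.37 / 22111.50 = 63.53 mm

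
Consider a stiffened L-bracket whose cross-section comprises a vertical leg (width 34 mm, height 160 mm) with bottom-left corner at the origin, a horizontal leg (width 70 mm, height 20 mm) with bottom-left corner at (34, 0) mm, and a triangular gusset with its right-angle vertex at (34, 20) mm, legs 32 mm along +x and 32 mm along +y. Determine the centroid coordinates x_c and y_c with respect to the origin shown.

x_c = 28.83 mm, y_c = 63.23 mm

vertical leg: A = 34 × 160 = 5440.00, centroid at (17.00, 80.00).
horizontal leg: A = 70 × 20 = 1400.00, centroid at (69.00, 10.00).
gusset: A = ½·32·32 = 512.00, centroid at (44.67, 30.67).
ΣA = 7352.00 mm², ΣAx_c = 211949.33 mm³, ΣAy_c = 464901.33 mm³.
x_c = 211949.33/7352.00 = 28.83 mm; y_c = 464901.33/7352.00 = 63.23 mm.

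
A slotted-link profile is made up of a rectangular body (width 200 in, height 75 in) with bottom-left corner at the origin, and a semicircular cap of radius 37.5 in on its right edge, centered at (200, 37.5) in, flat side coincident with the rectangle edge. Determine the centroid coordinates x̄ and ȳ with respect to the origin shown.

x̄ = 114.88 in, ȳ = 37.50 in

rectangular body: A = 200 × 75 = 15000.00, centroid at (100.00, 37.50).
semicircular end: A = ½π·37.5² = 2208.93, centroid at (215.92, 37.50).
ΣA = 17208.93 in²
ΣAx̄ = (15000.00)(100.00) + (2208.93)(215.92) = 1976942.72 in³
ΣAȳ = (15000.00)(37.50) + (2208.93)(37.50) = 645334.96 in³
x̄ = 1976942.72 / 17208.93 = 114.88 in
ȳ = 645334.96 / 17208.93 = 37.50 in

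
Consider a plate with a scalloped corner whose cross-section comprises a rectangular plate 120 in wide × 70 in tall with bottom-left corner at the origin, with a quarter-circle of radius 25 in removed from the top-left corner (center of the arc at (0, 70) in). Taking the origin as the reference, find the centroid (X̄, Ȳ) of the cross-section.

Part | A | x̄ᵢ | ȳᵢ | A·x̄ᵢ | A·ȳᵢ
plate | 8400.00 | 60.00 | 35.00 | 504000.00 | 294000.00
removed quarter-circle | -490.87 | 10.61 | 59.39 | -5208.33 | -29152.84
Σ | 7909.13 |  |  | 498791.67 | 264847.16
X̄ = 498791.67 / 7909.13 = 63.07 in
Ȳ = 264847.16 / 7909.13 = 33.49 in

X̄ = 63.07 in, Ȳ = 33.49 in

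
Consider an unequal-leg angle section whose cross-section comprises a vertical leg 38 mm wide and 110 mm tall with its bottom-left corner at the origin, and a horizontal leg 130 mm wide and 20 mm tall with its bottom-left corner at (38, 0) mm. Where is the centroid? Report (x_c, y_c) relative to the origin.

x_c = 51.21 mm, y_c = 37.74 mm

vertical leg: A = 38 × 110 = 4180.00, centroid at (19.00, 55.00).
horizontal leg: A = 130 × 20 = 2600.00, centroid at (103.00, 10.00).
ΣA = 6780.00 mm², ΣAx_c = 347220.00 mm³, ΣAy_c = 255900.00 mm³.
x_c = 347220.00/6780.00 = 51.21 mm; y_c = 255900.00/6780.00 = 37.74 mm.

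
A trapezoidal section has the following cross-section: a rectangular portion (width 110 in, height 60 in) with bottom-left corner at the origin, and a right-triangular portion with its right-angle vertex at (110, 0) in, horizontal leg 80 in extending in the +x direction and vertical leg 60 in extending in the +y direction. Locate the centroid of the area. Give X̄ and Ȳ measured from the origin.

X̄ = 76.78 in, Ȳ = 27.33 in

rectangular portion: A = 110 × 60 = 6600.00, centroid at (55.00, 30.00).
triangular portion: A = ½·80·60 = 2400.00, centroid at (136.67, 20.00).
ΣA = 9000.00 in², ΣAX̄ = 691000.00 in³, ΣAȲ = 246000.00 in³.
X̄ = 691000.00/9000.00 = 76.78 in; Ȳ = 246000.00/9000.00 = 27.33 in.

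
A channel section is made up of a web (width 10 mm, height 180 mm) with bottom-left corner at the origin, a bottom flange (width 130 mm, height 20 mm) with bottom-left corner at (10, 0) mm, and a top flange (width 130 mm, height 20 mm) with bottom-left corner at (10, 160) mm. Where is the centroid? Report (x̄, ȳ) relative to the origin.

x̄ = 57.00 mm, ȳ = 90.00 mm

web: A = 10 × 180 = 1800.00, centroid at (5.00, 90.00).
bottom flange: A = 130 × 20 = 2600.00, centroid at (75.00, 10.00).
top flange: A = 130 × 20 = 2600.00, centroid at (75.00, 170.00).
ΣA = 7000.00 mm²
ΣAx̄ = (1800.00)(5.00) + (2600.00)(75.00) + (2600.00)(75.00) = 399000.00 mm³
ΣAȳ = (1800.00)(90.00) + (2600.00)(10.00) + (2600.00)(170.00) = 630000.00 mm³
x̄ = 399000.00 / 7000.00 = 57.00 mm
ȳ = 630000.00 / 7000.00 = 90.00 mm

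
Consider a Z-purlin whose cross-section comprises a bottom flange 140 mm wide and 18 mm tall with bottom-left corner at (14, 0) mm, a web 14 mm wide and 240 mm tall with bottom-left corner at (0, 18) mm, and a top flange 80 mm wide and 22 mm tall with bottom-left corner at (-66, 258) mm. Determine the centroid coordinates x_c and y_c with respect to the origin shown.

x_c = 24.80 mm, y_c = 125.63 mm

Part | A | x̄ᵢ | ȳᵢ | A·x̄ᵢ | A·ȳᵢ
bottom flange | 2520.00 | 84.00 | 9.00 | 211680.00 | 22680.00
web | 3360.00 | 7.00 | 138.00 | 23520.00 | 463680.00
top flange | 1760.00 | -26.00 | 269.00 | -45760.00 | 473440.00
Σ | 7640.00 |  |  | 189440.00 | 959800.00
x_c = 189440.00 / 7640.00 = 24.80 mm
y_c = 959800.00 / 7640.00 = 125.63 mm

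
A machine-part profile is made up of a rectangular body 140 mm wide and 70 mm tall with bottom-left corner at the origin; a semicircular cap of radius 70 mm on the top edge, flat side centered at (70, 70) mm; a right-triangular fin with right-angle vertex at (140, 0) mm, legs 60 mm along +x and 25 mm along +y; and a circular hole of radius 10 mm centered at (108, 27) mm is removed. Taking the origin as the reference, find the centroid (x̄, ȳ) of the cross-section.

x̄ = 73.10 mm, ȳ = 61.80 mm

Part | A | x̄ᵢ | ȳᵢ | A·x̄ᵢ | A·ȳᵢ
rectangular body | 9800.00 | 70.00 | 35.00 | 686000.00 | 343000.00
semicircular top | 7696.90 | 70.00 | 99.71 | 538783.14 | 767449.81
triangular fin | 750.00 | 160.00 | 8.33 | 120000.00 | 6250.00
hole | -314.16 | 108.00 | 27.00 | -33929.20 | -8482.30
Σ | 17932.74 |  |  | 1310853.94 | 1108217.51
x̄ = 1310853.94 / 17932.74 = 73.10 mm
ȳ = 1108217.51 / 17932.74 = 61.80 mm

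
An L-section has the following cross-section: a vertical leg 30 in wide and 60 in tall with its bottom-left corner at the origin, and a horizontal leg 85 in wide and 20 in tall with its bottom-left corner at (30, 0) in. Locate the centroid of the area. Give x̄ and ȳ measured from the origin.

x̄ = 42.93 in, ȳ = 20.29 in

vertical leg: A = 30 × 60 = 1800.00, centroid at (15.00, 30.00).
horizontal leg: A = 85 × 20 = 1700.00, centroid at (72.50, 10.00).
ΣA = 3500.00 in²
ΣAx̄ = (1800.00)(15.00) + (1700.00)(72.50) = 150250.00 in³
ΣAȳ = (1800.00)(30.00) + (1700.00)(10.00) = 71000.00 in³
x̄ = 150250.00 / 3500.00 = 42.93 in
ȳ = 71000.00 / 3500.00 = 20.29 in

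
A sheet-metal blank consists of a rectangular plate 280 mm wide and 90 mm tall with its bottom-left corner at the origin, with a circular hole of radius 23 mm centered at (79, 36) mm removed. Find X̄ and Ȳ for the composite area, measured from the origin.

Part | A | x̄ᵢ | ȳᵢ | A·x̄ᵢ | A·ȳᵢ
plate | 25200.00 | 140.00 | 45.00 | 3528000.00 | 1134000.00
hole | -1661.90 | 79.00 | 36.00 | -131290.30 | -59828.49
Σ | 23538.10 |  |  | 3396709.70 | 1074171.51
X̄ = 3396709.70 / 23538.10 = 144.31 mm
Ȳ = 1074171.51 / 23538.10 = 45.64 mm

X̄ = 144.31 mm, Ȳ = 45.64 mm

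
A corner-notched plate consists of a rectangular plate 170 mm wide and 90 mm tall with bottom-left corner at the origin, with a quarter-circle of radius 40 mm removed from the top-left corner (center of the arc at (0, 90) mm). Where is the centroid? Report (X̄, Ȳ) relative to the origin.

plate: A = 170 × 90 = 15300.00, centroid at (85.00, 45.00).
removed quarter-circle: A = −¼π·40² = -1256.64, centroid at (16.98, 73.02).
ΣA = 14043.36 mm²
ΣAX̄ = (15300.00)(85.00) + (-1256.64)(16.98) = 1279166.67 mm³
ΣAȲ = (15300.00)(45.00) + (-1256.64)(73.02) = 596736.00 mm³
X̄ = 1279166.67 / 14043.36 = 91.09 mm
Ȳ = 596736.00 / 14043.36 = 42.49 mm

X̄ = 91.09 mm, Ȳ = 42.49 mm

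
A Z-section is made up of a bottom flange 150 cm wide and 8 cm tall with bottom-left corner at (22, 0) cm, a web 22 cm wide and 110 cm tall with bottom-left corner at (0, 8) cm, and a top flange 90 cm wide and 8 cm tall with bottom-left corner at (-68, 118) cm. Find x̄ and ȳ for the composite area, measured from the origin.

x̄ = 29.14 cm, ȳ = 56.47 cm

Part | A | x̄ᵢ | ȳᵢ | A·x̄ᵢ | A·ȳᵢ
bottom flange | 1200.00 | 97.00 | 4.00 | 116400.00 | 4800.00
web | 2420.00 | 11.00 | 63.00 | 26620.00 | 152460.00
top flange | 720.00 | -23.00 | 122.00 | -16560.00 | 87840.00
Σ | 4340.00 |  |  | 126460.00 | 245100.00
x̄ = 126460.00 / 4340.00 = 29.14 cm
ȳ = 245100.00 / 4340.00 = 56.47 cm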